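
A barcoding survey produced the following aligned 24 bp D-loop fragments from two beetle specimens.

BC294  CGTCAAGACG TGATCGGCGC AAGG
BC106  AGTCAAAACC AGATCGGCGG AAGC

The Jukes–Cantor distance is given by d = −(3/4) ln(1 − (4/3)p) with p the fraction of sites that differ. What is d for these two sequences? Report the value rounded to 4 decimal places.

Differing sites — 1:C/A; 7:G/A; 10:G/C; 11:T/A; 20:C/G; 24:G/C.
p = 6/24 = 0.250000.
d = −0.75 · ln(1 − (4/3)·0.250000) = −0.75 · ln(0.666667) = −0.75 · (-0.405465) = 0.3041.

0.3041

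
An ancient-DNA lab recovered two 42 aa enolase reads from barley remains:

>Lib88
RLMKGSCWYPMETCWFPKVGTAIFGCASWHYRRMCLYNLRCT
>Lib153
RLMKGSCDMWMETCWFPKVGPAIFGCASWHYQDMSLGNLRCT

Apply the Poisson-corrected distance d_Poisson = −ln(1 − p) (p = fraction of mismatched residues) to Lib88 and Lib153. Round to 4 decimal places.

The sequences differ at positions 8 (W/D), 9 (Y/M), 10 (P/W), 21 (T/P), 32 (R/Q), 33 (R/D), 35 (C/S), 37 (Y/G).
p = 8/42 = 0.190476.
d = −ln(1 − 0.190476) = −ln(0.809524) = 0.2113.

0.2113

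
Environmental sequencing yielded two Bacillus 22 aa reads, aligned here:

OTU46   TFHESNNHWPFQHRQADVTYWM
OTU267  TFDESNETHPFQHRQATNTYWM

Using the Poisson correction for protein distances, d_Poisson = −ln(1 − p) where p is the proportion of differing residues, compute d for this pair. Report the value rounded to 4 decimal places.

0.3185

Mismatches occur at site 3 (H→D), site 7 (N→E), site 8 (H→T), site 9 (W→H), site 17 (D→T), site 18 (V→N).
p = 6/22 = 0.272727.
d = −ln(1 − 0.272727) = −ln(0.727273) = 0.3185.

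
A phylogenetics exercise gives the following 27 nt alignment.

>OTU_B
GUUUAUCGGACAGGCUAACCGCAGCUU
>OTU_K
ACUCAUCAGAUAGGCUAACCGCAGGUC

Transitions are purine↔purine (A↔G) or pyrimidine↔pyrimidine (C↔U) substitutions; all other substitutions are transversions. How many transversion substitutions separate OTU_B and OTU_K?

Differing sites — 1:G/A (Ti); 2:U/C (Ti); 4:U/C (Ti); 8:G/A (Ti); 11:C/U (Ti); 25:C/G (Tv); 27:U/C (Ti).
Of the 7 differences, 6 transitions and 1 transversion, so the answer is 1.

1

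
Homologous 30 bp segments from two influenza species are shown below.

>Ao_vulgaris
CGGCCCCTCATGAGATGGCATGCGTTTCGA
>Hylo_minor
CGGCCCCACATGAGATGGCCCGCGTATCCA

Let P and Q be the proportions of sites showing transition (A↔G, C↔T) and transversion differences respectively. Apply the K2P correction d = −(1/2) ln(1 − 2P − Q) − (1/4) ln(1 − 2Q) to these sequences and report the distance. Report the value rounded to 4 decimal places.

0.1891

The sequences differ at positions 8 (T/A, transversion), 20 (A/C, transversion), 21 (T/C, transition), 26 (T/A, transversion), 29 (G/C, transversion).
Of the 5 differences, 1 transition and 4 transversions over 30 sites: P = 1/30 = 0.033333, Q = 4/30 = 0.133333.
d = −0.5·ln(0.800001) − 0.25·ln(0.733334) = −0.5·(-0.223142) − 0.25·(-0.310154) = 0.1891.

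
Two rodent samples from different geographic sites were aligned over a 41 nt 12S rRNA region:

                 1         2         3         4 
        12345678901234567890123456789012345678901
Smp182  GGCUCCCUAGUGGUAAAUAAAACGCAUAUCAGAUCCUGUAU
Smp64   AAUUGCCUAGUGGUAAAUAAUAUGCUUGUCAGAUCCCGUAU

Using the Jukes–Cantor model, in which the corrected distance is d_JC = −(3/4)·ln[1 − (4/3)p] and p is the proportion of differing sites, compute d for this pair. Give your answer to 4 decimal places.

0.2597

Mismatches occur at site 1 (G/A), site 2 (G/A), site 3 (C/U), site 5 (C/G), site 21 (A/U), site 23 (C/U), site 26 (A/U), site 28 (A/G), site 37 (U/C).
p = 9/41 = 0.219512.
d = −0.75 · ln(1 − (4/3)·0.219512) = −0.75 · ln(0.707317) = −0.75 · (-0.346276) = 0.2597.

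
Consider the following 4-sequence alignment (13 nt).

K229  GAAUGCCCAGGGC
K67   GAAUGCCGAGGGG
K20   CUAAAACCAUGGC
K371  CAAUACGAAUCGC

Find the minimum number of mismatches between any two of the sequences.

Pairwise Hamming distances:
  K229 vs K67: 2
  K229 vs K20: 6
  K229 vs K371: 6
  K67 vs K20: 8
  K67 vs K371: 7
  K20 vs K371: 6
The smallest is 2, between K229 and K67.

2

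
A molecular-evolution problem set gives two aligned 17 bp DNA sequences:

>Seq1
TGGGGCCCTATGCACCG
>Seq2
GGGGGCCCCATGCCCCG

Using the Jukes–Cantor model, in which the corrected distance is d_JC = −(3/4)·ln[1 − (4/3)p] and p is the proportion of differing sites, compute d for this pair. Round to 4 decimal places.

0.2012

The sequences differ at positions 1 (T/G), 9 (T/C), 14 (A/C).
p = 3/17 = 0.176471.
d = −0.75 · ln(1 − (4/3)·0.176471) = −0.75 · ln(0.764705) = −0.75 · (-0.268265) = 0.2012.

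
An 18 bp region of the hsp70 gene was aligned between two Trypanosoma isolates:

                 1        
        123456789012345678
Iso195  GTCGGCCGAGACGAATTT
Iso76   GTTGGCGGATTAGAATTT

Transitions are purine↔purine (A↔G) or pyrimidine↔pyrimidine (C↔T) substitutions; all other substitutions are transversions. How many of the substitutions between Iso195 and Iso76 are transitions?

1

Differing sites — 3:C/T (Ti); 7:C/G (Tv); 10:G/T (Tv); 11:A/T (Tv); 12:C/A (Tv).
Of the 5 differences, 1 transition and 4 transversions, so the answer is 1.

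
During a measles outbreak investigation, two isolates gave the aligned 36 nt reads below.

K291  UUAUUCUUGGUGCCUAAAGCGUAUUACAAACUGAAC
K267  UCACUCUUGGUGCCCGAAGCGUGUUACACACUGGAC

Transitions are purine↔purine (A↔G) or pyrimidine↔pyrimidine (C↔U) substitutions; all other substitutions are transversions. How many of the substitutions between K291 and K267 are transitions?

6

Mismatches occur at site 2 (U→C, transition), site 4 (U→C, transition), site 15 (U→C, transition), site 16 (A→G, transition), site 23 (A→G, transition), site 29 (A→C, transversion), site 34 (A→G, transition).
Of the 7 differences, 6 transitions and 1 transversion, so the answer is 6.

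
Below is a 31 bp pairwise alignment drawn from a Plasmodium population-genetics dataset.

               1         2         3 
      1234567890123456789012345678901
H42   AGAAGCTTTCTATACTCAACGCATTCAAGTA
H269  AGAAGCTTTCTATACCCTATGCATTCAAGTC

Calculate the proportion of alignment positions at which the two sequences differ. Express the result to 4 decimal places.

0.1290

Mismatches occur at site 16 (T/C), site 18 (A/T), site 20 (C/T), site 31 (A/C).
There are 4 differences over 31 sites, so p = 4/31 = 0.1290.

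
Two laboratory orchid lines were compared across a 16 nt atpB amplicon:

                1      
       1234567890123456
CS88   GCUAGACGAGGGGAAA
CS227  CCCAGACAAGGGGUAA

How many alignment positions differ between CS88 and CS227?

4

Differing sites — 1:G/C; 3:U/C; 8:G/A; 14:A/U.
That gives 4 mismatches out of 16 aligned sites, so the Hamming distance is 4.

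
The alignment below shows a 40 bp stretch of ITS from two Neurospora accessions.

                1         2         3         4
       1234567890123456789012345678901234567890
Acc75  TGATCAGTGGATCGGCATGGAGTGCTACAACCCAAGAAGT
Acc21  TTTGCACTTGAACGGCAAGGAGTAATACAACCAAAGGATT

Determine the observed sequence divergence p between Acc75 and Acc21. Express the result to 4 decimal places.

Mismatches occur at site 2 (G/T), site 3 (A/T), site 4 (T/G), site 7 (G/C), site 9 (G/T), site 12 (T/A), site 18 (T/A), site 24 (G/A), site 25 (C/A), site 33 (C/A), site 37 (A/G), site 39 (G/T).
There are 12 differences over 40 sites, so p = 12/40 = 0.3000.

0.3000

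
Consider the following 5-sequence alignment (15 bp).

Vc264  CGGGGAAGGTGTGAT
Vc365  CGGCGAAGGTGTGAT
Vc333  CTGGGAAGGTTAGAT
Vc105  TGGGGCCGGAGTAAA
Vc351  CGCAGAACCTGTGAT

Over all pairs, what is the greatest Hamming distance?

10

Pairwise Hamming distances:
  Vc264 vs Vc365: 1
  Vc264 vs Vc333: 3
  Vc264 vs Vc105: 6
  Vc264 vs Vc351: 4
  Vc365 vs Vc333: 4
  Vc365 vs Vc105: 7
  Vc365 vs Vc351: 4
  Vc333 vs Vc105: 9
  Vc333 vs Vc351: 7
  Vc105 vs Vc351: 10
The largest is 10, between Vc105 and Vc351.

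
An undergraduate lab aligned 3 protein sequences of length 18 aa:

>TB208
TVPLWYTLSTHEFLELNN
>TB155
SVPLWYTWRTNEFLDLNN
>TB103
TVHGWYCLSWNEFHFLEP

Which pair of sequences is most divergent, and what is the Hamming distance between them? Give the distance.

11

Pairwise Hamming distances:
  TB208 vs TB155: 5
  TB208 vs TB103: 9
  TB155 vs TB103: 11
The largest is 11, between TB155 and TB103.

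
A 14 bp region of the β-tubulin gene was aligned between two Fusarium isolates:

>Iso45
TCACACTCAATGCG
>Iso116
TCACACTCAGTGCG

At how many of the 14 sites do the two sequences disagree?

1

Differing sites — 10:A/G.
That gives 1 mismatch out of 14 aligned sites, so the Hamming distance is 1.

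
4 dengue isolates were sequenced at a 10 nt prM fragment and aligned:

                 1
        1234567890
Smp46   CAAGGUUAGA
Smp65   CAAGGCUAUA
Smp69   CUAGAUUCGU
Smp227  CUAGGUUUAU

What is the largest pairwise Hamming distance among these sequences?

Pairwise Hamming distances:
  Smp46 vs Smp65: 2
  Smp46 vs Smp69: 4
  Smp46 vs Smp227: 4
  Smp65 vs Smp69: 6
  Smp65 vs Smp227: 5
  Smp69 vs Smp227: 3
The largest is 6, between Smp65 and Smp69.

6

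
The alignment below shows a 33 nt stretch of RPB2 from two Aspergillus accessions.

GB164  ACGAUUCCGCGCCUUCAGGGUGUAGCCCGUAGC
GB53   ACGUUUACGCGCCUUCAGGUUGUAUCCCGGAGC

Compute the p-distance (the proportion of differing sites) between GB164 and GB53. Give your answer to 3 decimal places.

0.152

Mismatches occur at site 4 (A/U), site 7 (C/A), site 20 (G/U), site 25 (G/U), site 30 (U/G).
There are 5 differences over 33 sites, so p = 5/33 = 0.152.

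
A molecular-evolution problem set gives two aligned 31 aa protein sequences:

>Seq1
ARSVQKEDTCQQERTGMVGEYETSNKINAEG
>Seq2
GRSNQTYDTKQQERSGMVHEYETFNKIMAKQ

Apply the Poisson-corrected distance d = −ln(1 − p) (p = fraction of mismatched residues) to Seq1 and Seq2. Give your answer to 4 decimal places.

0.4383

Mismatches occur at site 1 (A↔G), site 4 (V↔N), site 6 (K↔T), site 7 (E↔Y), site 10 (C↔K), site 15 (T↔S), site 19 (G↔H), site 24 (S↔F), site 28 (N↔M), site 30 (E↔K), site 31 (G↔Q).
p = 11/31 = 0.354839.
d = −ln(1 − 0.354839) = −ln(0.645161) = 0.4383.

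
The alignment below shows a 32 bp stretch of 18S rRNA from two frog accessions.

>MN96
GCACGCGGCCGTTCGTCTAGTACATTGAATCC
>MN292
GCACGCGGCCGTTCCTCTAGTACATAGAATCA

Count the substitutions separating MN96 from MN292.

Mismatches occur at site 15 (G↔C), site 26 (T↔A), site 32 (C↔A).
That gives 3 mismatches out of 32 aligned sites, so the Hamming distance is 3.

3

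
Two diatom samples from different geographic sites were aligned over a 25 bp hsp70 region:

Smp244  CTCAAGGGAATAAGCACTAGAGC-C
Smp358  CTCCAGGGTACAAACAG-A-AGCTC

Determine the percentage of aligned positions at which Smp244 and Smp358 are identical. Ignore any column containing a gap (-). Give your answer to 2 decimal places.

Excluding the 3 gap columns leaves 22 comparable sites.
Mismatches occur at site 4 (A→C), site 9 (A→T), site 11 (T→C), site 14 (G→A), site 17 (C→G).
17 of the 22 comparable sites match, so the percent identity is 17/22 × 100 = 77.27%.

77.27%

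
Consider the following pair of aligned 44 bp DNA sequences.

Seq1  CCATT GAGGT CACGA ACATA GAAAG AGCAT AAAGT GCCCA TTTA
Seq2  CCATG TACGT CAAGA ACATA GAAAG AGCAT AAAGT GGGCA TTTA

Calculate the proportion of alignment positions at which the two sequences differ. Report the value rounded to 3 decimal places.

0.136

Mismatches occur at site 5 (T↔G), site 6 (G↔T), site 8 (G↔C), site 13 (C↔A), site 37 (C↔G), site 38 (C↔G).
There are 6 differences over 44 sites, so p = 6/44 = 0.136.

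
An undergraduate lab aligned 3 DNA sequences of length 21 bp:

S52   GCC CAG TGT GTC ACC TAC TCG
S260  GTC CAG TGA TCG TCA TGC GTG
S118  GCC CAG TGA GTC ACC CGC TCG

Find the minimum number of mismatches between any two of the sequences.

Pairwise Hamming distances:
  S52 vs S260: 10
  S52 vs S118: 3
  S260 vs S118: 9
The smallest is 3, between S52 and S118.

3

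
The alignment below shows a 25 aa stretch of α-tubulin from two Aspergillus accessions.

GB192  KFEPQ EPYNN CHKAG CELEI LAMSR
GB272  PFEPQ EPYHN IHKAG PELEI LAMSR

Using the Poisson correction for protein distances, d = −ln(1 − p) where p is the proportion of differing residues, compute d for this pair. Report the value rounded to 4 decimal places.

0.1744

The sequences differ at positions 1 (K/P), 9 (N/H), 11 (C/I), 16 (C/P).
p = 4/25 = 0.160000.
d = −ln(1 − 0.160000) = −ln(0.840000) = 0.1744.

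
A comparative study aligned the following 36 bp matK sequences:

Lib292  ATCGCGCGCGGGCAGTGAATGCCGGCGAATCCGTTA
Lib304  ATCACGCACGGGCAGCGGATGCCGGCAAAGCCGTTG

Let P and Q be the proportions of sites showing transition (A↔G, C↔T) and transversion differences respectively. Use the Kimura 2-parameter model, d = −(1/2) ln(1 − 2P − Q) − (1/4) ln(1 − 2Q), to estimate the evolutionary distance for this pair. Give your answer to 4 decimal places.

Differing sites — 4:G/A (Ti); 8:G/A (Ti); 16:T/C (Ti); 18:A/G (Ti); 27:G/A (Ti); 30:T/G (Tv); 36:A/G (Ti).
Of the 7 differences, 6 transitions and 1 transversion over 36 sites: P = 6/36 = 0.166667, Q = 1/36 = 0.027778.
d = −0.5·ln(0.638888) − 0.25·ln(0.944444) = −0.5·(-0.448026) − 0.25·(-0.057159) = 0.2383.

0.2383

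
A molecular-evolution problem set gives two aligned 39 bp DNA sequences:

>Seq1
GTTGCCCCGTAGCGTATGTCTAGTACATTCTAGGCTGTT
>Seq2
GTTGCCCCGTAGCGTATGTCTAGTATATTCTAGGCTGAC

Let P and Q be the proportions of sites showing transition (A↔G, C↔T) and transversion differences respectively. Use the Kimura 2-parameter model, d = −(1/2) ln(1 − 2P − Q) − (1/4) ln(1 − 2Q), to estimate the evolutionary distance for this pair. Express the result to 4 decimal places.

Differing sites — 26:C/T (Ti); 38:T/A (Tv); 39:T/C (Ti).
Of the 3 differences, 2 transitions and 1 transversion over 39 sites: P = 2/39 = 0.051282, Q = 1/39 = 0.025641.
d = −0.5·ln(0.871795) − 0.25·ln(0.948718) = −0.5·(-0.137201) − 0.25·(-0.052644) = 0.0818.

0.0818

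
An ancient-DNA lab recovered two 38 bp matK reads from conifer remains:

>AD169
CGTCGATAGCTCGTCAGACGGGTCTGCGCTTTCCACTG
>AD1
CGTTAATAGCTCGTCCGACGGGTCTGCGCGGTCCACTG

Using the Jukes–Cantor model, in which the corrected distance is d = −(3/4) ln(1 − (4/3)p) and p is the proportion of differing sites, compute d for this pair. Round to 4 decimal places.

Differing sites — 4:C/T; 5:G/A; 16:A/C; 30:T/G; 31:T/G.
p = 5/38 = 0.131579.
d = −0.75 · ln(1 − (4/3)·0.131579) = −0.75 · ln(0.824561) = −0.75 · (-0.192904) = 0.1447.

0.1447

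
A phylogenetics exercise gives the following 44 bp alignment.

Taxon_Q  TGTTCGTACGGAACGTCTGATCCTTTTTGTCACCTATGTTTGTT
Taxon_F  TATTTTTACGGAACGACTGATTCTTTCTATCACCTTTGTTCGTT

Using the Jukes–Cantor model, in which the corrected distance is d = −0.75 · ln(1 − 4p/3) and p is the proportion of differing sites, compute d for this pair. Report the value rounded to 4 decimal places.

0.2388

Mismatches occur at site 2 (G/A), site 5 (C/T), site 6 (G/T), site 16 (T/A), site 22 (C/T), site 27 (T/C), site 29 (G/A), site 36 (A/T), site 41 (T/C).
p = 9/44 = 0.204545.
d = −0.75 · ln(1 − (4/3)·0.204545) = −0.75 · ln(0.727273) = −0.75 · (-0.318453) = 0.2388.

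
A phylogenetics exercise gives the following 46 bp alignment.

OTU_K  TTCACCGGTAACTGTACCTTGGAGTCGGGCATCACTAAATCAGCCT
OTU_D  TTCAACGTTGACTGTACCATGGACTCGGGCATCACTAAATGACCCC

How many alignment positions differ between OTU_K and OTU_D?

8

Differing sites — 5:C/A; 8:G/T; 10:A/G; 19:T/A; 24:G/C; 41:C/G; 43:G/C; 46:T/C.
That gives 8 mismatches out of 46 aligned sites, so the Hamming distance is 8.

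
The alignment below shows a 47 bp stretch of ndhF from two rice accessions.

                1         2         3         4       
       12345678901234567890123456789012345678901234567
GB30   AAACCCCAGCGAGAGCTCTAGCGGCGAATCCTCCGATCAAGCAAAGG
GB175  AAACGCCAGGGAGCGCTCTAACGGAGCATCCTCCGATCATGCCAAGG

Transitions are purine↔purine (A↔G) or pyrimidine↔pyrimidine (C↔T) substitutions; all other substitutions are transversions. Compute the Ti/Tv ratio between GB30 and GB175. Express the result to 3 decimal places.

0.143

The sequences differ at positions 5 (C/G, transversion), 10 (C/G, transversion), 14 (A/C, transversion), 21 (G/A, transition), 25 (C/A, transversion), 27 (A/C, transversion), 40 (A/T, transversion), 43 (A/C, transversion).
Of the 8 differences, 1 transition and 7 transversions, so Ti/Tv = 1/7 = 0.143.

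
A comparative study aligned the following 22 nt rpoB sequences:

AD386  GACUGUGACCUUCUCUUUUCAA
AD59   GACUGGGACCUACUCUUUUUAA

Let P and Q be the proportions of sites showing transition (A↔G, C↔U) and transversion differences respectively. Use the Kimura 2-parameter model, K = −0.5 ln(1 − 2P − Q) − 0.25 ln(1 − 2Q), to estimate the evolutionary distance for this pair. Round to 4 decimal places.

0.1505

Mismatches occur at site 6 (U→G, transversion), site 12 (U→A, transversion), site 20 (C→U, transition).
Of the 3 differences, 1 transition and 2 transversions over 22 sites: P = 1/22 = 0.045455, Q = 2/22 = 0.090909.
d = −0.5·ln(0.818181) − 0.25·ln(0.818182) = −0.5·(-0.200672) − 0.25·(-0.200670) = 0.1505.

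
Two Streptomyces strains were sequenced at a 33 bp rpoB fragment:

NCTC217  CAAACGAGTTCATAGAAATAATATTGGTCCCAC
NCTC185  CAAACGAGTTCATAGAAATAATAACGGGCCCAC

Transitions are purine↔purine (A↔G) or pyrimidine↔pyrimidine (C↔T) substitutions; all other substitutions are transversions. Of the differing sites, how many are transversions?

2

Mismatches occur at site 24 (T/A, transversion), site 25 (T/C, transition), site 28 (T/G, transversion).
Of the 3 differences, 1 transition and 2 transversions, so the answer is 2.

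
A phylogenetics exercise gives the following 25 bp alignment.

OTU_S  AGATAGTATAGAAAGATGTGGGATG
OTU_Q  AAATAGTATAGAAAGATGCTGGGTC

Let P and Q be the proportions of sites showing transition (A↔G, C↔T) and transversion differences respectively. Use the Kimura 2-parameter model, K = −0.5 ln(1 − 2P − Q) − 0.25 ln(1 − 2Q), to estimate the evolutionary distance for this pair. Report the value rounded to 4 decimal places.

0.2364

The sequences differ at positions 2 (G/A, transition), 19 (T/C, transition), 20 (G/T, transversion), 23 (A/G, transition), 25 (G/C, transversion).
Of the 5 differences, 3 transitions and 2 transversions over 25 sites: P = 3/25 = 0.120000, Q = 2/25 = 0.080000.
d = −0.5·ln(0.680000) − 0.25·ln(0.840000) = −0.5·(-0.385662) − 0.25·(-0.174353) = 0.2364.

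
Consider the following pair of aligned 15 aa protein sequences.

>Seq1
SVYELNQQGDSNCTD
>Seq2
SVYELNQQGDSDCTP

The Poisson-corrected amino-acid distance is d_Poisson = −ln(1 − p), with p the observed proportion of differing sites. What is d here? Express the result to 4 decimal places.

0.1431

Differing sites — 12:N/D; 15:D/P.
p = 2/15 = 0.133333.
d = −ln(1 − 0.133333) = −ln(0.866667) = 0.1431.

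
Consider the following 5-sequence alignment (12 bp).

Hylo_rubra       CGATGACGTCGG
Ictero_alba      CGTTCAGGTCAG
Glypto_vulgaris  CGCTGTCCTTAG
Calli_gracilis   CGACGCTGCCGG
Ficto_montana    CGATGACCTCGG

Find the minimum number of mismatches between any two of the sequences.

Pairwise Hamming distances:
  Hylo_rubra vs Ictero_alba: 4
  Hylo_rubra vs Glypto_vulgaris: 5
  Hylo_rubra vs Calli_gracilis: 4
  Hylo_rubra vs Ficto_montana: 1
  Ictero_alba vs Glypto_vulgaris: 6
  Ictero_alba vs Calli_gracilis: 7
  Ictero_alba vs Ficto_montana: 5
  Glypto_vulgaris vs Calli_gracilis: 8
  Glypto_vulgaris vs Ficto_montana: 4
  Calli_gracilis vs Ficto_montana: 5
The smallest is 1, between Hylo_rubra and Ficto_montana.

1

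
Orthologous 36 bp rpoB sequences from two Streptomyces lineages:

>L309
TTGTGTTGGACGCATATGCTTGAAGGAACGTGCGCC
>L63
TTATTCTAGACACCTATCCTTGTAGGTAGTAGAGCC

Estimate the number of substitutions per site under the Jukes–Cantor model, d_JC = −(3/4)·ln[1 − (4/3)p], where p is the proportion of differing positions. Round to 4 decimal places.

The sequences differ at positions 3 (G/A), 5 (G/T), 6 (T/C), 8 (G/A), 12 (G/A), 14 (A/C), 18 (G/C), 23 (A/T), 27 (A/T), 29 (C/G), 30 (G/T), 31 (T/A), 33 (C/A).
p = 13/36 = 0.361111.
d = −0.75 · ln(1 − (4/3)·0.361111) = −0.75 · ln(0.518519) = −0.75 · (-0.656779) = 0.4926.

0.4926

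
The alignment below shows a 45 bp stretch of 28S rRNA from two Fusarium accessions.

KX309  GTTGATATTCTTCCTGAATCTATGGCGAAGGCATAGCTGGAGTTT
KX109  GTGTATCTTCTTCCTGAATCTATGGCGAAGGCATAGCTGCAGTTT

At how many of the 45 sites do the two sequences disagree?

4

Mismatches occur at site 3 (T/G), site 4 (G/T), site 7 (A/C), site 40 (G/C).
That gives 4 mismatches out of 45 aligned sites, so the Hamming distance is 4.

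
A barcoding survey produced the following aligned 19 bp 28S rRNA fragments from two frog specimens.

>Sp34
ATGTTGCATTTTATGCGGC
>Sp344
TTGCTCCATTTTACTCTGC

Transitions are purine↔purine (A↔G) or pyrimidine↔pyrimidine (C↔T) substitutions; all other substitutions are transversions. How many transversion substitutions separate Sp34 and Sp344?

4

Differing sites — 1:A/T (Tv); 4:T/C (Ti); 6:G/C (Tv); 14:T/C (Ti); 15:G/T (Tv); 17:G/T (Tv).
Of the 6 differences, 2 transitions and 4 transversions, so the answer is 4.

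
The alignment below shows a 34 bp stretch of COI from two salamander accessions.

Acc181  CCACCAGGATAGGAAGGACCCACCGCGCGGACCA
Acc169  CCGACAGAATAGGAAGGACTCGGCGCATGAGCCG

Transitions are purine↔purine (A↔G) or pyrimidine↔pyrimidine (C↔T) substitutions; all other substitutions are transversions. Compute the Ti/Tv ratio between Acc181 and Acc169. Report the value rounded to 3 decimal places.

4.500

Mismatches occur at site 3 (A/G, transition), site 4 (C/A, transversion), site 8 (G/A, transition), site 20 (C/T, transition), site 22 (A/G, transition), site 23 (C/G, transversion), site 27 (G/A, transition), site 28 (C/T, transition), site 30 (G/A, transition), site 31 (A/G, transition), site 34 (A/G, transition).
Of the 11 differences, 9 transitions and 2 transversions, so Ti/Tv = 9/2 = 4.500.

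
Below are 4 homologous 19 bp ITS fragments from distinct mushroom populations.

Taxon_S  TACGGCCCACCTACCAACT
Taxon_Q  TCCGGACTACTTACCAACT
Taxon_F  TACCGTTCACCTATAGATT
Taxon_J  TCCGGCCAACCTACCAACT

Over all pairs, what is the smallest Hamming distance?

Pairwise Hamming distances:
  Taxon_S vs Taxon_Q: 4
  Taxon_S vs Taxon_F: 7
  Taxon_S vs Taxon_J: 2
  Taxon_Q vs Taxon_F: 10
  Taxon_Q vs Taxon_J: 3
  Taxon_F vs Taxon_J: 9
The smallest is 2, between Taxon_S and Taxon_J.

2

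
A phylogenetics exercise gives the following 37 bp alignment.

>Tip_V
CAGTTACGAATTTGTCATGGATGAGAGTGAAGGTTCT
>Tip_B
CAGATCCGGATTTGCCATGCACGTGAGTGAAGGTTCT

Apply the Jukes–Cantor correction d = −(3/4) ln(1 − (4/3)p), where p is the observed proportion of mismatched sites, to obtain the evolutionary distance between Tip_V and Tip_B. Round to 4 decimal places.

Differing sites — 4:T/A; 6:A/C; 9:A/G; 15:T/C; 20:G/C; 22:T/C; 24:A/T.
p = 7/37 = 0.189189.
d = −0.75 · ln(1 − (4/3)·0.189189) = −0.75 · ln(0.747748) = −0.75 · (-0.290689) = 0.2180.

0.2180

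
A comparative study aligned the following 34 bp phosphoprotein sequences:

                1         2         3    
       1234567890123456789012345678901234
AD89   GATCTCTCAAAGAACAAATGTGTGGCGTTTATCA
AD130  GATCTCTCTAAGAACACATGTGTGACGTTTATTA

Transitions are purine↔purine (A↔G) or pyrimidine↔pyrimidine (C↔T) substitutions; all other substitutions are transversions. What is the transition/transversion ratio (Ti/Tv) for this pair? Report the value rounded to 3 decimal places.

Differing sites — 9:A/T (Tv); 17:A/C (Tv); 25:G/A (Ti); 33:C/T (Ti).
Of the 4 differences, 2 transitions and 2 transversions, so Ti/Tv = 2/2 = 1.000.

1.000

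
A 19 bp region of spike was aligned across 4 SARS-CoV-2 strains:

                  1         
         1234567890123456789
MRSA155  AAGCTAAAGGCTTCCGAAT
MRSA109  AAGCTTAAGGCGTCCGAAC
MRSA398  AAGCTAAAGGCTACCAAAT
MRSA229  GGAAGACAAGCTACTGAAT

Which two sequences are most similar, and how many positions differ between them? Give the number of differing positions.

Pairwise Hamming distances:
  MRSA155 vs MRSA109: 3
  MRSA155 vs MRSA398: 2
  MRSA155 vs MRSA229: 9
  MRSA109 vs MRSA398: 5
  MRSA109 vs MRSA229: 12
  MRSA398 vs MRSA229: 9
The smallest is 2, between MRSA155 and MRSA398.

2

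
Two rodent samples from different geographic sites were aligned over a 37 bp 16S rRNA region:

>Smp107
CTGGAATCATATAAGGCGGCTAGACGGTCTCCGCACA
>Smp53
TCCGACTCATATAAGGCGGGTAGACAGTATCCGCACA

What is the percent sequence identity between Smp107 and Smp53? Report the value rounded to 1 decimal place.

Differing sites — 1:C/T; 2:T/C; 3:G/C; 6:A/C; 20:C/G; 26:G/A; 29:C/A.
30 of the 37 sites match, so the percent identity is 30/37 × 100 = 81.1%.

81.1%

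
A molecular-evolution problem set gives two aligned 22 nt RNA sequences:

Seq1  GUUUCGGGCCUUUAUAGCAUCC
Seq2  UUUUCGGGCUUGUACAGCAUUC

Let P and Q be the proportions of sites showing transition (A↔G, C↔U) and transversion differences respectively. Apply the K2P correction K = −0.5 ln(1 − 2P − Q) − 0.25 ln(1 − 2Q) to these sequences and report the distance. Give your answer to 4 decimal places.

0.2762

The sequences differ at positions 1 (G/U, transversion), 10 (C/U, transition), 12 (U/G, transversion), 15 (U/C, transition), 21 (C/U, transition).
Of the 5 differences, 3 transitions and 2 transversions over 22 sites: P = 3/22 = 0.136364, Q = 2/22 = 0.090909.
d = −0.5·ln(0.636363) − 0.25·ln(0.818182) = −0.5·(-0.451986) − 0.25·(-0.200670) = 0.2762.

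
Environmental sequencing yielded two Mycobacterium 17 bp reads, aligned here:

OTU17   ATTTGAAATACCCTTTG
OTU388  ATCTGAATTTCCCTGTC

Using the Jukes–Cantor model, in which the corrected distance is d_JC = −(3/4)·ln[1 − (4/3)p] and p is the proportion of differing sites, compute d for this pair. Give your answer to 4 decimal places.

0.3734

Mismatches occur at site 3 (T↔C), site 8 (A↔T), site 10 (A↔T), site 15 (T↔G), site 17 (G↔C).
p = 5/17 = 0.294118.
d = −0.75 · ln(1 − (4/3)·0.294118) = −0.75 · ln(0.607843) = −0.75 · (-0.497839) = 0.3734.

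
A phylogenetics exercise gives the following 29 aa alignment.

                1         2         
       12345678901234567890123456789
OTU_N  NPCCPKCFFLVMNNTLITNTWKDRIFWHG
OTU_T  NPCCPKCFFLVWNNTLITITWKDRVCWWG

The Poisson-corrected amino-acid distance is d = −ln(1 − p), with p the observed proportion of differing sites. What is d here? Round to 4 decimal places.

0.1892

Differing sites — 12:M/W; 19:N/I; 25:I/V; 26:F/C; 28:H/W.
p = 5/29 = 0.172414.
d = −ln(1 − 0.172414) = −ln(0.827586) = 0.1892.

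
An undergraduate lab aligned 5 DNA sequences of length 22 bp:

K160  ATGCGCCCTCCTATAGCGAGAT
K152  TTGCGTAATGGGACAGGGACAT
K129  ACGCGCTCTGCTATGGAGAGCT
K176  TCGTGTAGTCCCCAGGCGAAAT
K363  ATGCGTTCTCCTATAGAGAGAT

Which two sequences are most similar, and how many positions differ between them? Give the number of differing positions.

Pairwise Hamming distances:
  K160 vs K152: 10
  K160 vs K129: 6
  K160 vs K176: 11
  K160 vs K363: 3
  K152 vs K129: 12
  K152 vs K176: 11
  K152 vs K363: 9
  K129 vs K176: 12
  K129 vs K363: 5
  K176 vs K363: 11
The smallest is 3, between K160 and K363.

3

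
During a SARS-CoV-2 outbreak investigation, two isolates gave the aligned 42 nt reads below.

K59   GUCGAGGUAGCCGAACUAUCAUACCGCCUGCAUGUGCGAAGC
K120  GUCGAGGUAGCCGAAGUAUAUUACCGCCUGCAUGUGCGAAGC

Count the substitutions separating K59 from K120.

The sequences differ at positions 16 (C/G), 20 (C/A), 21 (A/U).
That gives 3 mismatches out of 42 aligned sites, so the Hamming distance is 3.

3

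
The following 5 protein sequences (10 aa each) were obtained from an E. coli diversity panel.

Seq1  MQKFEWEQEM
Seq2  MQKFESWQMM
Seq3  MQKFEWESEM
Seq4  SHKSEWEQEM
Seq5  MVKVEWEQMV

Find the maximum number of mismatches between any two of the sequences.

6

Pairwise Hamming distances:
  Seq1 vs Seq2: 3
  Seq1 vs Seq3: 1
  Seq1 vs Seq4: 3
  Seq1 vs Seq5: 4
  Seq2 vs Seq3: 4
  Seq2 vs Seq4: 6
  Seq2 vs Seq5: 5
  Seq3 vs Seq4: 4
  Seq3 vs Seq5: 5
  Seq4 vs Seq5: 5
The largest is 6, between Seq2 and Seq4.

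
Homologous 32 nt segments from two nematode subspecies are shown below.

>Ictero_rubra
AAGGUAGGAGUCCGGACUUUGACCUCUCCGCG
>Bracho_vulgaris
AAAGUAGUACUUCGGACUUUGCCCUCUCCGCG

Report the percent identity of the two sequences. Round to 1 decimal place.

Differing sites — 3:G/A; 8:G/U; 10:G/C; 12:C/U; 22:A/C.
27 of the 32 sites match, so the percent identity is 27/32 × 100 = 84.4%.

84.4%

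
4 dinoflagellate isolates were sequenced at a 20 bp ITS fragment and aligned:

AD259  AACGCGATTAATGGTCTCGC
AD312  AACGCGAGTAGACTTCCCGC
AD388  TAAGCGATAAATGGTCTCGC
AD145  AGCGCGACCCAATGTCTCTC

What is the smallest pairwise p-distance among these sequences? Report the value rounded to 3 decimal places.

Pairwise Hamming distances:
  AD259 vs AD312: 6
  AD259 vs AD388: 3
  AD259 vs AD145: 7
  AD312 vs AD388: 9
  AD312 vs AD145: 9
  AD388 vs AD145: 9
The smallest is 3 mismatches, between AD259 and AD388; p = 3/20 = 0.150.

0.150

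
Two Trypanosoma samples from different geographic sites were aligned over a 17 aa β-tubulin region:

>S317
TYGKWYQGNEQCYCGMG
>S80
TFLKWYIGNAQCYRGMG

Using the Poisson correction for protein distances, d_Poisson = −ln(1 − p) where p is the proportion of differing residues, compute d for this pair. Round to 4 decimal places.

The sequences differ at positions 2 (Y/F), 3 (G/L), 7 (Q/I), 10 (E/A), 14 (C/R).
p = 5/17 = 0.294118.
d = −ln(1 − 0.294118) = −ln(0.705882) = 0.3483.

0.3483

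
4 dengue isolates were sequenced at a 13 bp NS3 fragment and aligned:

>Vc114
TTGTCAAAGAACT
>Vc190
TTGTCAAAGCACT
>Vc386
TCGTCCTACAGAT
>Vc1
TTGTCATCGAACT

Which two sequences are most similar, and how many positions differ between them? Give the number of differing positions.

Pairwise Hamming distances:
  Vc114 vs Vc190: 1
  Vc114 vs Vc386: 6
  Vc114 vs Vc1: 2
  Vc190 vs Vc386: 7
  Vc190 vs Vc1: 3
  Vc386 vs Vc1: 6
The smallest is 1, between Vc114 and Vc190.

1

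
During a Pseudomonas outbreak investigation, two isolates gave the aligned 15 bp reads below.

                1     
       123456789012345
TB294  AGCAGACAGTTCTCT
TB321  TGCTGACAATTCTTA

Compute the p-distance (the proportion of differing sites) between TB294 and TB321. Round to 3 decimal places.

0.333

Mismatches occur at site 1 (A↔T), site 4 (A↔T), site 9 (G↔A), site 14 (C↔T), site 15 (T↔A).
There are 5 differences over 15 sites, so p = 5/15 = 0.333.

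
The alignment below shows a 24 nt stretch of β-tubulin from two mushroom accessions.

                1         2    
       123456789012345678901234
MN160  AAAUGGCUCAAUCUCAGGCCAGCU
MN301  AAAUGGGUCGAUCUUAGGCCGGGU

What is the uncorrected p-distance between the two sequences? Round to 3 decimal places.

The sequences differ at positions 7 (C/G), 10 (A/G), 15 (C/U), 21 (A/G), 23 (C/G).
There are 5 differences over 24 sites, so p = 5/24 = 0.208.

0.208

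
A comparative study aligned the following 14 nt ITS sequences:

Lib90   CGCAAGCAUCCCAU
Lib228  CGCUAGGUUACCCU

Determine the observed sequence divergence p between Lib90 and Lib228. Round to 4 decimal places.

The sequences differ at positions 4 (A/U), 7 (C/G), 8 (A/U), 10 (C/A), 13 (A/C).
There are 5 differences over 14 sites, so p = 5/14 = 0.3571.

0.3571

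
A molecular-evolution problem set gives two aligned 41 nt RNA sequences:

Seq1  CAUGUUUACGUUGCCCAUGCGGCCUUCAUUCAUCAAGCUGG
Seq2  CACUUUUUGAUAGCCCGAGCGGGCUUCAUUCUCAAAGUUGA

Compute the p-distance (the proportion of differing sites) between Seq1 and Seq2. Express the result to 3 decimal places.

Differing sites — 3:U/C; 4:G/U; 8:A/U; 9:C/G; 10:G/A; 12:U/A; 17:A/G; 18:U/A; 23:C/G; 32:A/U; 33:U/C; 34:C/A; 38:C/U; 41:G/A.
There are 14 differences over 41 sites, so p = 14/41 = 0.341.

0.341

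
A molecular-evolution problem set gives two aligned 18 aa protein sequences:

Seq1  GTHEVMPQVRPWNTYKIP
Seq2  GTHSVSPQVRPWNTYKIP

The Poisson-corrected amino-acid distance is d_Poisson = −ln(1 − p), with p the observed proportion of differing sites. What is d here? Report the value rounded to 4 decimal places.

The sequences differ at positions 4 (E/S), 6 (M/S).
p = 2/18 = 0.111111.
d = −ln(1 − 0.111111) = −ln(0.888889) = 0.1178.

0.1178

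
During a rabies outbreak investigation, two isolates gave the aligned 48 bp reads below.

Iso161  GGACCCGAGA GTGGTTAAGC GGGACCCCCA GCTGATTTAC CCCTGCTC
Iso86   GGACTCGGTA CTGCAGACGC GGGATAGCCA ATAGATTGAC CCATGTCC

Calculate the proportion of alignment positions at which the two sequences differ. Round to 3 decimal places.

Mismatches occur at site 5 (C/T), site 8 (A/G), site 9 (G/T), site 11 (G/C), site 14 (G/C), site 15 (T/A), site 16 (T/G), site 18 (A/C), site 25 (C/T), site 26 (C/A), site 27 (C/G), site 31 (G/A), site 32 (C/T), site 33 (T/A), site 38 (T/G), site 43 (C/A), site 46 (C/T), site 47 (T/C).
There are 18 differences over 48 sites, so p = 18/48 = 0.375.

0.375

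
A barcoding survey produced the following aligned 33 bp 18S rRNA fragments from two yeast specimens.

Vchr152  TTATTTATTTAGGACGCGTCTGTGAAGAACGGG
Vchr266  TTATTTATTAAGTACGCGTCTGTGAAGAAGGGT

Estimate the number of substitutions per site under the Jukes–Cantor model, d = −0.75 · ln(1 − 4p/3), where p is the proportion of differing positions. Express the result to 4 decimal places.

0.1322

Mismatches occur at site 10 (T/A), site 13 (G/T), site 30 (C/G), site 33 (G/T).
p = 4/33 = 0.121212.
d = −0.75 · ln(1 − (4/3)·0.121212) = −0.75 · ln(0.838384) = −0.75 · (-0.176279) = 0.1322.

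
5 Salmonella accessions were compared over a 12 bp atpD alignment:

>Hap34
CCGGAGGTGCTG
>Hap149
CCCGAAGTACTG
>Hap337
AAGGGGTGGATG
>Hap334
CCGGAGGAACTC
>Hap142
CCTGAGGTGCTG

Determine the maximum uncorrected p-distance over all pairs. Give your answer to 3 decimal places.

0.750

Pairwise Hamming distances:
  Hap34 vs Hap149: 3
  Hap34 vs Hap337: 6
  Hap34 vs Hap334: 3
  Hap34 vs Hap142: 1
  Hap149 vs Hap337: 9
  Hap149 vs Hap334: 4
  Hap149 vs Hap142: 3
  Hap337 vs Hap334: 8
  Hap337 vs Hap142: 7
  Hap334 vs Hap142: 4
The largest is 9 mismatches, between Hap149 and Hap337; p = 9/12 = 0.750.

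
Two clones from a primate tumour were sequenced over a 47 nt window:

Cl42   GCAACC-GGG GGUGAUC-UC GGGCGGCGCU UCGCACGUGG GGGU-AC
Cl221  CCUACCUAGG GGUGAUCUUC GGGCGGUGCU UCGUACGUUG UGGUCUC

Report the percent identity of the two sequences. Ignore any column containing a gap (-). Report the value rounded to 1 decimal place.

Excluding the 3 gap columns leaves 44 comparable sites.
The sequences differ at positions 1 (G/C), 3 (A/U), 8 (G/A), 27 (C/U), 34 (C/U), 39 (G/U), 41 (G/U), 46 (A/U).
36 of the 44 comparable sites match, so the percent identity is 36/44 × 100 = 81.8%.

81.8%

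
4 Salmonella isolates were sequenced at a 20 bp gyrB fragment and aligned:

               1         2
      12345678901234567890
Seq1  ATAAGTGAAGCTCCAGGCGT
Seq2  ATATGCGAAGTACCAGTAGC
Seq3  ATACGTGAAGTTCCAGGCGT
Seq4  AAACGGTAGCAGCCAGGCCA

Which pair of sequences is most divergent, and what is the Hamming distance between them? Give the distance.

Pairwise Hamming distances:
  Seq1 vs Seq2: 7
  Seq1 vs Seq3: 2
  Seq1 vs Seq4: 10
  Seq2 vs Seq3: 6
  Seq2 vs Seq4: 12
  Seq3 vs Seq4: 9
The largest is 12, between Seq2 and Seq4.

12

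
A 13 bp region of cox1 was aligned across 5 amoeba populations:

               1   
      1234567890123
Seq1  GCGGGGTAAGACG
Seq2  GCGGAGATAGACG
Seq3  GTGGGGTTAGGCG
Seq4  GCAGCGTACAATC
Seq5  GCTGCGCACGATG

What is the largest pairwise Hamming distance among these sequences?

9

Pairwise Hamming distances:
  Seq1 vs Seq2: 3
  Seq1 vs Seq3: 3
  Seq1 vs Seq4: 6
  Seq1 vs Seq5: 5
  Seq2 vs Seq3: 4
  Seq2 vs Seq4: 8
  Seq2 vs Seq5: 6
  Seq3 vs Seq4: 9
  Seq3 vs Seq5: 8
  Seq4 vs Seq5: 4
The largest is 9, between Seq3 and Seq4.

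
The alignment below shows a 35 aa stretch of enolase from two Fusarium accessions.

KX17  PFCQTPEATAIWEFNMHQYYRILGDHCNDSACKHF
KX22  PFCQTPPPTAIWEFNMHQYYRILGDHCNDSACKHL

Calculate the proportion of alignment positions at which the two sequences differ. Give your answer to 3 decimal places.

The sequences differ at positions 7 (E/P), 8 (A/P), 35 (F/L).
There are 3 differences over 35 sites, so p = 3/35 = 0.086.

0.086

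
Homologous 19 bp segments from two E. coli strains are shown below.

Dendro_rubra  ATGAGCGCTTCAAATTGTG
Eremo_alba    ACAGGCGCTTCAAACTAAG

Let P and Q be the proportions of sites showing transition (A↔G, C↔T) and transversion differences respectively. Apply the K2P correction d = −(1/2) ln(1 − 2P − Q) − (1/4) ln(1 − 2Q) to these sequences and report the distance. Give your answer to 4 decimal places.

0.4603

Mismatches occur at site 2 (T↔C, transition), site 3 (G↔A, transition), site 4 (A↔G, transition), site 15 (T↔C, transition), site 17 (G↔A, transition), site 18 (T↔A, transversion).
Of the 6 differences, 5 transitions and 1 transversion over 19 sites: P = 5/19 = 0.263158, Q = 1/19 = 0.052632.
d = −0.5·ln(0.421052) − 0.25·ln(0.894736) = −0.5·(-0.864999) − 0.25·(-0.111227) = 0.4603.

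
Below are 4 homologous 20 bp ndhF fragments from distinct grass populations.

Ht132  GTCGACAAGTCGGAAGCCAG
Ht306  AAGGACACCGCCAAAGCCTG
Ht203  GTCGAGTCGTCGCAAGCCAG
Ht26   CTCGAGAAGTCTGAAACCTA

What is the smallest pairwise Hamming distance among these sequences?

4

Pairwise Hamming distances:
  Ht132 vs Ht306: 9
  Ht132 vs Ht203: 4
  Ht132 vs Ht26: 6
  Ht306 vs Ht203: 10
  Ht306 vs Ht26: 11
  Ht203 vs Ht26: 8
The smallest is 4, between Ht132 and Ht203.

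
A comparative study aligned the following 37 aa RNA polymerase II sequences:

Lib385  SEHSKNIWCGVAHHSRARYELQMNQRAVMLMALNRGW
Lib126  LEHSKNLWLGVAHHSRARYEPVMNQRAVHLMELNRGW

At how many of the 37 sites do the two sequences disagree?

7

Differing sites — 1:S/L; 7:I/L; 9:C/L; 21:L/P; 22:Q/V; 29:M/H; 32:A/E.
That gives 7 mismatches out of 37 aligned sites, so the Hamming distance is 7.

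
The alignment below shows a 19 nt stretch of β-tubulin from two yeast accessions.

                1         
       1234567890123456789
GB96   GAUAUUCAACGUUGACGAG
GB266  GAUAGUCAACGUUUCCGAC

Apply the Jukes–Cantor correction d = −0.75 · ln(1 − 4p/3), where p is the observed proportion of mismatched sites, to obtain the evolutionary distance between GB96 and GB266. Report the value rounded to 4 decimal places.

The sequences differ at positions 5 (U/G), 14 (G/U), 15 (A/C), 19 (G/C).
p = 4/19 = 0.210526.
d = −0.75 · ln(1 − (4/3)·0.210526) = −0.75 · ln(0.719299) = −0.75 · (-0.329478) = 0.2471.

0.2471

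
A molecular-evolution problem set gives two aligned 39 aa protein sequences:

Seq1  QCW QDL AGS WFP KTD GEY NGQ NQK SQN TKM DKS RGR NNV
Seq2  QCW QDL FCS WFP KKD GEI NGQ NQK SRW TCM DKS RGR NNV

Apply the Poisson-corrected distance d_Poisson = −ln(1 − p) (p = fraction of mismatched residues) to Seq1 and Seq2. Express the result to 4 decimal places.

Differing sites — 7:A/F; 8:G/C; 14:T/K; 18:Y/I; 26:Q/R; 27:N/W; 29:K/C.
p = 7/39 = 0.179487.
d = −ln(1 − 0.179487) = −ln(0.820513) = 0.1978.

0.1978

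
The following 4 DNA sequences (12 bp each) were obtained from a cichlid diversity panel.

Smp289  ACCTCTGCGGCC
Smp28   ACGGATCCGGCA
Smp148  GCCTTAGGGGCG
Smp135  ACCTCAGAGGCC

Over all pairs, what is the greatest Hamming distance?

Pairwise Hamming distances:
  Smp289 vs Smp28: 5
  Smp289 vs Smp148: 5
  Smp289 vs Smp135: 2
  Smp28 vs Smp148: 8
  Smp28 vs Smp135: 7
  Smp148 vs Smp135: 4
The largest is 8, between Smp28 and Smp148.

8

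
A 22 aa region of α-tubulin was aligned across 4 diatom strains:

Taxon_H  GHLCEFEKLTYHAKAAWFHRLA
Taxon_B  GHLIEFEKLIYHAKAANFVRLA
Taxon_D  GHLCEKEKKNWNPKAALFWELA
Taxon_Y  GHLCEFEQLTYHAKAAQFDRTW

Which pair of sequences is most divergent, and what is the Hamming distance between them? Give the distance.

Pairwise Hamming distances:
  Taxon_H vs Taxon_B: 4
  Taxon_H vs Taxon_D: 9
  Taxon_H vs Taxon_Y: 5
  Taxon_B vs Taxon_D: 10
  Taxon_B vs Taxon_Y: 7
  Taxon_D vs Taxon_Y: 12
The largest is 12, between Taxon_D and Taxon_Y.

12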